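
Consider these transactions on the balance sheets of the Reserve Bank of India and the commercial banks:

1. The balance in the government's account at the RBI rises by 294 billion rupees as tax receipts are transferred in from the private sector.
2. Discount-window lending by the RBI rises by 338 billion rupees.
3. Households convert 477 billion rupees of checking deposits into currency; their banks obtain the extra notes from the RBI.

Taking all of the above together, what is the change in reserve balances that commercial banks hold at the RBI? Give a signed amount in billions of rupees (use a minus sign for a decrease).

Government account inflow 294 billion rupees: funds move from bank reserves into the government account → −294B.
Discount-window loan 338 billion rupees: the loan is credited to the bank's reserve account → +338B.
Currency withdrawal 477 billion rupees: banks swap reserves for currency → −477B.
Net: −294 + 338 − 477 = -433 billion.

-433 billion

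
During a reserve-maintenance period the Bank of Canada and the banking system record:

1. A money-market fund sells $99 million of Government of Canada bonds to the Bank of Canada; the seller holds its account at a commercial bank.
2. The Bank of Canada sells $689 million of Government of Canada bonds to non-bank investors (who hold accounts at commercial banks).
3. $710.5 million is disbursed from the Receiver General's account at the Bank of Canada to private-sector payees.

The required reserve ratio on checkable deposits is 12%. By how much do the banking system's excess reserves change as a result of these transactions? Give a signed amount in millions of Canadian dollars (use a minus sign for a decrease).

+$106.04 million

Asset purchase (from non-banks) $99 million: reserves +$99M, deposits +$99M.
Asset sale (to non-banks) $689 million: reserves −$689M, deposits −$689M.
Government spending $710.5 million: reserves +$710.5M, deposits +$710.5M.
Totals: Δreserves = +$120.5M, Δdeposits = +$120.5M.
Δrequired reserves = 12% × +$120.5M = +$14.46M.
Δexcess reserves = Δreserves − Δrequired = +$120.5M − (+$14.46M) = +$106.04 million.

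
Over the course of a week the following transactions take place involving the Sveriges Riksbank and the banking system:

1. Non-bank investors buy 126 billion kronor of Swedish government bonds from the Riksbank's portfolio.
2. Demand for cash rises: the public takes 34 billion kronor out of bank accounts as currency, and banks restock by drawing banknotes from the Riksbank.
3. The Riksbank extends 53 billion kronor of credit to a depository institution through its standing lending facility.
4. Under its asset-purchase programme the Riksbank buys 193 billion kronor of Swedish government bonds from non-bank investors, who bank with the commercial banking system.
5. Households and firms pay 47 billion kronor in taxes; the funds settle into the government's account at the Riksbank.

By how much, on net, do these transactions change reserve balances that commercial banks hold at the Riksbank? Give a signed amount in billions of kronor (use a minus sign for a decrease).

Asset sale (to non-banks) 126 billion kronor: the non-bank buyers' banks settle from reserves → −126B.
Currency withdrawal 34 billion kronor: banks swap reserves for currency → −34B.
Discount-window loan 53 billion kronor: the loan is credited to the bank's reserve account → +53B.
Asset purchase (from non-banks) 193 billion kronor: the Riksbank pays by crediting reserve accounts → +193B.
Government account inflow 47 billion kronor: funds move from bank reserves into the government account → −47B.
Net: −126 − 34 + 53 + 193 − 47 = +39 billion.

+39 billion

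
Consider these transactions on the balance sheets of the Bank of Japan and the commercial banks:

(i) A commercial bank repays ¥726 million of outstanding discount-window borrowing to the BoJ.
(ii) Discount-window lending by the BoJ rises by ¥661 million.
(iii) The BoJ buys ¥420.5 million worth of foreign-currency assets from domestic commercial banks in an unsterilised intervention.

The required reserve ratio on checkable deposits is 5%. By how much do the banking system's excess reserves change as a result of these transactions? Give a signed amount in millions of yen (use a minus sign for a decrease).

Discount-window repayment ¥726 million: reserves −¥726M, deposits 0.
Discount-window loan ¥661 million: reserves +¥661M, deposits 0.
FX purchase ¥420.5 million: reserves +¥420.5M, deposits 0.
Totals: Δreserves = +¥355.5M, Δdeposits = 0.
Δrequired reserves = 5% × 0 = 0.
Δexcess reserves = Δreserves − Δrequired = +¥355.5M − (0) = +¥355.5 million.

+¥355.5 million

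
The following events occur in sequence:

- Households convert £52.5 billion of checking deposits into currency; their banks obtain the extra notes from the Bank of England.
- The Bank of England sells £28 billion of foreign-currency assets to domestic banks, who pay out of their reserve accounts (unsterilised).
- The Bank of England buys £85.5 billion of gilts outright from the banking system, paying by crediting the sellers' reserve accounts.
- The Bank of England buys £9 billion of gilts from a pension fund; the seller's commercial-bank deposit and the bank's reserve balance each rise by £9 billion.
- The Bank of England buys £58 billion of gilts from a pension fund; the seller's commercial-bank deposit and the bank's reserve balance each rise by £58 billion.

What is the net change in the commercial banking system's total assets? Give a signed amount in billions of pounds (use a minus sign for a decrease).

+£14.5 billion

Bank of England balance sheet:
  Assets:      Securities +£152.5B, Foreign assets −£28B
  Liabilities: Bank reserves +£72B, Currency in circulation +£52.5B
Commercial banking system:
  Assets:      Reserves at CB +£72B, Securities −£85.5B, Foreign assets +£28B
  Liabilities: Checkable deposits +£14.5B
Change in total bank assets = +£14.5 billion.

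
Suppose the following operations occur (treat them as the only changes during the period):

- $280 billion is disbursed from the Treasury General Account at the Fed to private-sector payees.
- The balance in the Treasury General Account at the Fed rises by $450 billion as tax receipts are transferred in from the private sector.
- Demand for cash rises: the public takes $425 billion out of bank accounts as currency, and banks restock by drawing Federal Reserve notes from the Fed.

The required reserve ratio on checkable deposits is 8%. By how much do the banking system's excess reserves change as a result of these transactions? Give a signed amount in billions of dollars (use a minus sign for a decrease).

Government spending $280 billion: reserves +$280B, deposits +$280B.
Government account inflow $450 billion: reserves −$450B, deposits −$450B.
Currency withdrawal $425 billion: reserves −$425B, deposits −$425B.
Totals: Δreserves = −$595B, Δdeposits = −$595B.
Δrequired reserves = 8% × −$595B = −$47.6B.
Δexcess reserves = Δreserves − Δrequired = −$595B − (−$47.6B) = -$547.4 billion.

-$547.4 billion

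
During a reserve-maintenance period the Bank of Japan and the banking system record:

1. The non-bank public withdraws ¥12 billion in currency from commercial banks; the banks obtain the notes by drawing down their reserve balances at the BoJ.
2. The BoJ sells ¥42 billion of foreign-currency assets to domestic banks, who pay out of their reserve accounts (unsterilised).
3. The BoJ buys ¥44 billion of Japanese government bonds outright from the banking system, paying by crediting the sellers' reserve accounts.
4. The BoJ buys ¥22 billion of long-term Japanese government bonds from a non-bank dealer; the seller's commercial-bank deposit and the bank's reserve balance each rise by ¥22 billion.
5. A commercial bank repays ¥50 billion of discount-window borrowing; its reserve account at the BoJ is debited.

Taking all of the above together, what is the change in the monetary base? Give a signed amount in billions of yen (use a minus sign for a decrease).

BoJ balance sheet:
  Assets:      Securities +¥66B, Loans to banks −¥50B, Foreign assets −¥42B
  Liabilities: Bank reserves −¥38B, Currency in circulation +¥12B
Monetary base = currency + reserves: +¥12B + (−¥38B) = -¥26 billion.

-¥26 billion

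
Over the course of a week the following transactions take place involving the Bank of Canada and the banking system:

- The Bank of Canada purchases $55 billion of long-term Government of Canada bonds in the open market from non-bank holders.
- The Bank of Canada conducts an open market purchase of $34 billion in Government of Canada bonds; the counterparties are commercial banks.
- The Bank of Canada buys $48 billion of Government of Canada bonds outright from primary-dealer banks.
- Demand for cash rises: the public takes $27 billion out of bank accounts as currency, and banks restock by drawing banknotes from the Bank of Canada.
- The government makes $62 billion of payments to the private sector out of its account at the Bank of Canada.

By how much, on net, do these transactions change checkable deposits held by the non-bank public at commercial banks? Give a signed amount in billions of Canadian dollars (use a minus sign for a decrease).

Asset purchase (from non-banks) $55 billion: non-bank counterparties' bank balances rise → +$55B.
OMO purchase (from banks) $34 billion: the counterparty is a bank, so public deposits are unchanged → 0.
OMO purchase (from banks) $48 billion: the counterparty is a bank, so public deposits are unchanged → 0.
Currency withdrawal $27 billion: non-bank counterparties' bank balances fall → −$27B.
Government spending $62 billion: non-bank counterparties' bank balances rise → +$62B.
Net: 55 + 0 + 0 − 27 + 62 = +$90 billion.

+$90 billion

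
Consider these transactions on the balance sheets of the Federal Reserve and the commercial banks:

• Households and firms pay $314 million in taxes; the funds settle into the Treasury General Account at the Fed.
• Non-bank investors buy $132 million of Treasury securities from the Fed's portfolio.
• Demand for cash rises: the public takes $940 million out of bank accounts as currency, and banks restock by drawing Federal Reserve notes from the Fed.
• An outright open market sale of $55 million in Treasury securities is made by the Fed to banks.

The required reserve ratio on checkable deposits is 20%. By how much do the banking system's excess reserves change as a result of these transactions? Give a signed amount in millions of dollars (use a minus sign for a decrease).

Government account inflow $314 million: reserves −$314M, deposits −$314M.
Asset sale (to non-banks) $132 million: reserves −$132M, deposits −$132M.
Currency withdrawal $940 million: reserves −$940M, deposits −$940M.
OMO sale (to banks) $55 million: reserves −$55M, deposits 0.
Totals: Δreserves = −$1441M, Δdeposits = −$1386M.
Δrequired reserves = 20% × −$1386M = −$277.2M.
Δexcess reserves = Δreserves − Δrequired = −$1441M − (−$277.2M) = -$1163.8 million.

-$1163.8 million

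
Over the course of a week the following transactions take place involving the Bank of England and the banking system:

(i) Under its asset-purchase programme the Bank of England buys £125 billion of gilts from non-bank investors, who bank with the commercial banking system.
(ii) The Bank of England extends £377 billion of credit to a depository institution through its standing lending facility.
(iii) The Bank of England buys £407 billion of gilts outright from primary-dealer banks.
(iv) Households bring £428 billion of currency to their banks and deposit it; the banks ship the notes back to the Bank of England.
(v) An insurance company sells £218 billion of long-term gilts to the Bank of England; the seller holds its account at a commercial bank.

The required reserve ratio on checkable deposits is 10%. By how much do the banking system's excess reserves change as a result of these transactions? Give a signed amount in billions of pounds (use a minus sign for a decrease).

Asset purchase (from non-banks) £125 billion: reserves +£125B, deposits +£125B.
Discount-window loan £377 billion: reserves +£377B, deposits 0.
OMO purchase (from banks) £407 billion: reserves +£407B, deposits 0.
Currency deposit £428 billion: reserves +£428B, deposits +£428B.
Asset purchase (from non-banks) £218 billion: reserves +£218B, deposits +£218B.
Totals: Δreserves = +£1555B, Δdeposits = +£771B.
Δrequired reserves = 10% × +£771B = +£77.1B.
Δexcess reserves = Δreserves − Δrequired = +£1555B − (+£77.1B) = +£1477.9 billion.

+£1477.9 billion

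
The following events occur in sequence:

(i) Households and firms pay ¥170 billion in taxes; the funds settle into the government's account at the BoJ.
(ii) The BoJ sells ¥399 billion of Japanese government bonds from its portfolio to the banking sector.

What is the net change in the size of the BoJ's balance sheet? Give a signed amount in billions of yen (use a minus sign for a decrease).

-¥399 billion

Government account inflow ¥170 billion: only the composition of liabilities changes → 0.
OMO sale (to banks) ¥399 billion: a BoJ asset is shed → −¥399B.
Net: 0 − 399 = -¥399 billion.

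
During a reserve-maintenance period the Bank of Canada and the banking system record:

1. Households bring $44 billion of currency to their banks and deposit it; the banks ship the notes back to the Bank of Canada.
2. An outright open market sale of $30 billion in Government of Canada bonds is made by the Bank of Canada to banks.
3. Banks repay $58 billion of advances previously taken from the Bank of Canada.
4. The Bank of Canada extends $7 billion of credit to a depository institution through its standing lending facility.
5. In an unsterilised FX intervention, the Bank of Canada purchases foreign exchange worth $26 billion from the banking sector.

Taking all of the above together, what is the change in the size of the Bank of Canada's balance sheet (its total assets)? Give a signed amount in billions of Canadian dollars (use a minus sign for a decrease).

-$55 billion

Currency deposit $44 billion: only the composition of liabilities changes → 0.
OMO sale (to banks) $30 billion: a Bank of Canada asset is shed → −$30B.
Discount-window repayment $58 billion: a Bank of Canada asset is shed → −$58B.
Discount-window loan $7 billion: a Bank of Canada asset is acquired → +$7B.
FX purchase $26 billion: a Bank of Canada asset is acquired → +$26B.
Net: 0 − 30 − 58 + 7 + 26 = -$55 billion.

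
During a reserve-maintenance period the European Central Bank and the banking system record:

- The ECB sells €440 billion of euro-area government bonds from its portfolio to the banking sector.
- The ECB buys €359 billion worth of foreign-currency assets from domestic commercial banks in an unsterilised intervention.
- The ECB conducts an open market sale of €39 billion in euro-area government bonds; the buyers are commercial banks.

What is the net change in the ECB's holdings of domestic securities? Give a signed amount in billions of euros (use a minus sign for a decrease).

OMO sale (to banks) €440 billion: securities removed from the ECB's portfolio → −€440B.
FX purchase €359 billion: the ECB's securities portfolio is untouched → 0.
OMO sale (to banks) €39 billion: securities removed from the ECB's portfolio → −€39B.
Net: −440 + 0 − 39 = -€479 billion.

-€479 billion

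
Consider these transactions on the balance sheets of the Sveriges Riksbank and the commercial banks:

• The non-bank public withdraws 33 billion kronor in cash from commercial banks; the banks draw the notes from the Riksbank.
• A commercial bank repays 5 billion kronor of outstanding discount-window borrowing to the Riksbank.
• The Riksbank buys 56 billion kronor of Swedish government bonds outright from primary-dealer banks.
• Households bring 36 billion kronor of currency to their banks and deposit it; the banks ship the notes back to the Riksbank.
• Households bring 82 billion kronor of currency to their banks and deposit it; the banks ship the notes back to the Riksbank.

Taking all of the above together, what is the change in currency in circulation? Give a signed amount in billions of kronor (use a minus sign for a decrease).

-85 billion

Currency withdrawal 33 billion kronor: notes leave the central bank → +33B.
Discount-window repayment 5 billion kronor: no currency enters or leaves circulation → 0.
OMO purchase (from banks) 56 billion kronor: no currency enters or leaves circulation → 0.
Currency deposit 36 billion kronor: notes return to the central bank → −36B.
Currency deposit 82 billion kronor: notes return to the central bank → −82B.
Net: 33 + 0 + 0 − 36 − 82 = -85 billion.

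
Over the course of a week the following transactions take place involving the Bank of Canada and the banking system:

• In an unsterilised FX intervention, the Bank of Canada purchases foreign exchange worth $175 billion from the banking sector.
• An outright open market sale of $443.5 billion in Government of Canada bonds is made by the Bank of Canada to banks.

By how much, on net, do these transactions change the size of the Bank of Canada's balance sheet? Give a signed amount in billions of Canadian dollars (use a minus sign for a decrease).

FX purchase $175 billion: a Bank of Canada asset is acquired → +$175B.
OMO sale (to banks) $443.5 billion: a Bank of Canada asset is shed → −$443.5B.
Net: 175 − 443.5 = -$268.5 billion.

-$268.5 billion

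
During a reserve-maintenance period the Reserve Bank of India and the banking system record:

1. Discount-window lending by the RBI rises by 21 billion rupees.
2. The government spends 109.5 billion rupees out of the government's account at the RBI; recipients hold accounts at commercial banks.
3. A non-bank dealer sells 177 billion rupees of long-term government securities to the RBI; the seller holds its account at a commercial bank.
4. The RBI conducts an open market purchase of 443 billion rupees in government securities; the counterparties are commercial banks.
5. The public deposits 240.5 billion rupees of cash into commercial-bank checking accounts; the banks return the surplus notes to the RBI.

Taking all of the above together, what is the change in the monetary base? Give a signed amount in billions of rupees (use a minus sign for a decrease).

RBI balance sheet:
  Assets:      Securities +620B, Loans to banks +21B
  Liabilities: Bank reserves +991B, Currency in circulation −240.5B, Government deposits −109.5B
Commercial banking system:
  Assets:      Reserves at CB +991B, Securities −443B
  Liabilities: Checkable deposits +527B, Borrowings from CB +21B
Monetary base = currency + reserves: −240.5B + (+991B) = +750.5 billion.

+750.5 billion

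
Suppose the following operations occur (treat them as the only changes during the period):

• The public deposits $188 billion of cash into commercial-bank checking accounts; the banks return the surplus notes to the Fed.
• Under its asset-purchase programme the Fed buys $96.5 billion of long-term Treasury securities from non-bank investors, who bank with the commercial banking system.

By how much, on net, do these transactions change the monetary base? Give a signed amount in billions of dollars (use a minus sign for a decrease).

+$96.5 billion

Currency deposit $188 billion: just a shift between currency and reserves — both are base money → 0.
Asset purchase (from non-banks) $96.5 billion: Fed balance sheet expands → +$96.5B.
Net: 0 + 96.5 = +$96.5 billion.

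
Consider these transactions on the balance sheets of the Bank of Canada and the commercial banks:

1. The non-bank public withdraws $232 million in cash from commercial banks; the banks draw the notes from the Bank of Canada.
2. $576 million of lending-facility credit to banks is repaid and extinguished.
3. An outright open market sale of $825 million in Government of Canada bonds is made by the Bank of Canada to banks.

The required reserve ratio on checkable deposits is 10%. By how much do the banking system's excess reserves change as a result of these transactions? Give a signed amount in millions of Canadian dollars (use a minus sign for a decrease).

-$1609.8 million

Currency withdrawal $232 million: reserves −$232M, deposits −$232M.
Discount-window repayment $576 million: reserves −$576M, deposits 0.
OMO sale (to banks) $825 million: reserves −$825M, deposits 0.
Totals: Δreserves = −$1633M, Δdeposits = −$232M.
Δrequired reserves = 10% × −$232M = −$23.2M.
Δexcess reserves = Δreserves − Δrequired = −$1633M − (−$23.2M) = -$1609.8 million.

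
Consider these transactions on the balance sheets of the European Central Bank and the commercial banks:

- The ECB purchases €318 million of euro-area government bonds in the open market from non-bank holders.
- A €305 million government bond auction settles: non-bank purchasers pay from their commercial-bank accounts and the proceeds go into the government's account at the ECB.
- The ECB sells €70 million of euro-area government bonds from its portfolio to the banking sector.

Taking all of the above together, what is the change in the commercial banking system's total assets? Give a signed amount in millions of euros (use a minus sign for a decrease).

+€13 million

Asset purchase (from non-banks) €318 million: bank balance sheets expand → +€318M.
Government account inflow €305 million: bank balance sheets shrink → −€305M.
OMO sale (to banks) €70 million: just an asset swap on bank balance sheets → 0.
Net: 318 − 305 + 0 = +€13 million.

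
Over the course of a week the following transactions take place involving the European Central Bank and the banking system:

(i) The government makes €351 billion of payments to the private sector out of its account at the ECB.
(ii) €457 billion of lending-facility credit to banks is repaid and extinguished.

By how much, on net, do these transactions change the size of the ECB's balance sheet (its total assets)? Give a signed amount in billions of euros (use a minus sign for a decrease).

-€457 billion

ECB balance sheet:
  Assets:      Loans to banks −€457B
  Liabilities: Bank reserves −€106B, Government deposits −€351B
Change in total ECB assets = -€457 billion.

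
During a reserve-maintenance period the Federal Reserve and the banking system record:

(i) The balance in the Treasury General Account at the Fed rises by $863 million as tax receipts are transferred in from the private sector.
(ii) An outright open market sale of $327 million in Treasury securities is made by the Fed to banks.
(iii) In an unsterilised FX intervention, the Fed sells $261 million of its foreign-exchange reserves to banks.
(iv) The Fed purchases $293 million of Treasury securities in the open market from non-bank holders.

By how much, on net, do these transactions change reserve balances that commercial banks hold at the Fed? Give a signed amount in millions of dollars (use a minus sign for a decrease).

Government account inflow $863 million: funds move from bank reserves into the government account → −$863M.
OMO sale (to banks) $327 million: the buying banks pay out of their reserve balances → −$327M.
FX sale $261 million: the buying banks pay out of their reserve balances → −$261M.
Asset purchase (from non-banks) $293 million: the Fed pays by crediting reserve accounts → +$293M.
Net: −863 − 327 − 261 + 293 = -$1158 million.

-$1158 million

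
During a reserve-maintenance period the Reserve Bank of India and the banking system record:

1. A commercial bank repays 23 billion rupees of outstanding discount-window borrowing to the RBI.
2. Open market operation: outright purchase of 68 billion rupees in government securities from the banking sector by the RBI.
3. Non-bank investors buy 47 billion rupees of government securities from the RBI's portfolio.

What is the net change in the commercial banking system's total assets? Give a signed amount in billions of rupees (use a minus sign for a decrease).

-70 billion

RBI balance sheet:
  Assets:      Securities +21B, Loans to banks −23B
  Liabilities: Bank reserves −2B
Commercial banking system:
  Assets:      Reserves at CB −2B, Securities −68B
  Liabilities: Checkable deposits −47B, Borrowings from CB −23B
Change in total bank assets = -70 billion.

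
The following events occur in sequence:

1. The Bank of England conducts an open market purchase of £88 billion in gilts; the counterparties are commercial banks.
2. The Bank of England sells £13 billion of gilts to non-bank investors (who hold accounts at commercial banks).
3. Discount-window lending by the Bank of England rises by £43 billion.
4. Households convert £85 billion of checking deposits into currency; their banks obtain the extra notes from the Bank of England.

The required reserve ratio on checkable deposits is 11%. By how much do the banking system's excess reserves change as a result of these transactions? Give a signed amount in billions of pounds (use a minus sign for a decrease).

+£43.78 billion

OMO purchase (from banks) £88 billion: reserves +£88B, deposits 0.
Asset sale (to non-banks) £13 billion: reserves −£13B, deposits −£13B.
Discount-window loan £43 billion: reserves +£43B, deposits 0.
Currency withdrawal £85 billion: reserves −£85B, deposits −£85B.
Totals: Δreserves = +£33B, Δdeposits = −£98B.
Δrequired reserves = 11% × −£98B = −£10.78B.
Δexcess reserves = Δreserves − Δrequired = +£33B − (−£10.78B) = +£43.78 billion.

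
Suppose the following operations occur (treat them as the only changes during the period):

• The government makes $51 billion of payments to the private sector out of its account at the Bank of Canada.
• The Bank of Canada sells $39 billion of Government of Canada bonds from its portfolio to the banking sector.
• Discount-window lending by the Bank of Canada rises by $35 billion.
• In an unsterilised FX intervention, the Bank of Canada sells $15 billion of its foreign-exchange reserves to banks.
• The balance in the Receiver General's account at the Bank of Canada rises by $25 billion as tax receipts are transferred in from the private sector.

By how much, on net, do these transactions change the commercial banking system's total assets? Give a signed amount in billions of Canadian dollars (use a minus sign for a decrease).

Government spending $51 billion: bank balance sheets expand → +$51B.
OMO sale (to banks) $39 billion: just an asset swap on bank balance sheets → 0.
Discount-window loan $35 billion: bank balance sheets expand → +$35B.
FX sale $15 billion: just an asset swap on bank balance sheets → 0.
Government account inflow $25 billion: bank balance sheets shrink → −$25B.
Net: 51 + 0 + 35 + 0 − 25 = +$61 billion.

+$61 billion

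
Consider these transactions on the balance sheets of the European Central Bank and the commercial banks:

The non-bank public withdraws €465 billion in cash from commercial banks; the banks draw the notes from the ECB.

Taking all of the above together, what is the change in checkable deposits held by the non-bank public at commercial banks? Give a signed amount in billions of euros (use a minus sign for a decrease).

ECB balance sheet:
  Assets:      no change
  Liabilities: Bank reserves −€465B, Currency in circulation +€465B
Commercial banking system:
  Assets:      Reserves at CB −€465B
  Liabilities: Checkable deposits −€465B
So the change in checkable deposits held by the non-bank public at commercial banks is -€465 billion.

-€465 billion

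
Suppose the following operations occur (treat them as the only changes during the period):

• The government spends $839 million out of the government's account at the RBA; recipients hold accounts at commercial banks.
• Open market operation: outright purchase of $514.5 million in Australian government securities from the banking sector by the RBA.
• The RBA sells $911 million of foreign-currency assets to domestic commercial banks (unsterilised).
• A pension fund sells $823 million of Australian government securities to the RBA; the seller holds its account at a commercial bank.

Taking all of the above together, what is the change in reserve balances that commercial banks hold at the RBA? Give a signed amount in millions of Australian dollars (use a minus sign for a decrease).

+$1265.5 million

RBA balance sheet:
  Assets:      Securities +$1337.5M, Foreign assets −$911M
  Liabilities: Bank reserves +$1265.5M, Government deposits −$839M
So the change in reserve balances that commercial banks hold at the RBA is +$1265.5 million.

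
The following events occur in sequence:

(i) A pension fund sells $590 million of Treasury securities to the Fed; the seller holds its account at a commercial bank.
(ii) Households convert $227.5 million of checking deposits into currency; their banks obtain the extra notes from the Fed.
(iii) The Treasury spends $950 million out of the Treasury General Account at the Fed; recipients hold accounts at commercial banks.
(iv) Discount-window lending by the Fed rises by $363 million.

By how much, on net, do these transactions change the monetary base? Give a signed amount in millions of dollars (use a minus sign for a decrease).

Asset purchase (from non-banks) $590 million: Fed balance sheet expands → +$590M.
Currency withdrawal $227.5 million: just a shift between currency and reserves — both are base money → 0.
Government spending $950 million: a non-base liability converts back to reserves → +$950M.
Discount-window loan $363 million: Fed balance sheet expands → +$363M.
Net: 590 + 0 + 950 + 363 = +$1903 million.

+$1903 million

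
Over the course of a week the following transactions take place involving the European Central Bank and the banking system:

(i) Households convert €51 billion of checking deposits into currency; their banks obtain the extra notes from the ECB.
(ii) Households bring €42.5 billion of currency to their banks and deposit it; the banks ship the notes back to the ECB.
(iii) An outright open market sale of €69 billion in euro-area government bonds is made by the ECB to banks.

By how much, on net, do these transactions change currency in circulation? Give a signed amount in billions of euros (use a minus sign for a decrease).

+€8.5 billion

Currency withdrawal €51 billion: notes leave the central bank → +€51B.
Currency deposit €42.5 billion: notes return to the central bank → −€42.5B.
OMO sale (to banks) €69 billion: no currency enters or leaves circulation → 0.
Net: 51 − 42.5 + 0 = +€8.5 billion.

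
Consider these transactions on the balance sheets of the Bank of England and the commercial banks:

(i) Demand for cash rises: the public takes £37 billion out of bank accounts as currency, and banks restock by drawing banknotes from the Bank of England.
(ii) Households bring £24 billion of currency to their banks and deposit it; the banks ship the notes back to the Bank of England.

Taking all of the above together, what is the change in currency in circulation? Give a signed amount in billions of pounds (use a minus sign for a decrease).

Currency withdrawal £37 billion: notes leave the central bank → +£37B.
Currency deposit £24 billion: notes return to the central bank → −£24B.
Net: 37 − 24 = +£13 billion.

+£13 billion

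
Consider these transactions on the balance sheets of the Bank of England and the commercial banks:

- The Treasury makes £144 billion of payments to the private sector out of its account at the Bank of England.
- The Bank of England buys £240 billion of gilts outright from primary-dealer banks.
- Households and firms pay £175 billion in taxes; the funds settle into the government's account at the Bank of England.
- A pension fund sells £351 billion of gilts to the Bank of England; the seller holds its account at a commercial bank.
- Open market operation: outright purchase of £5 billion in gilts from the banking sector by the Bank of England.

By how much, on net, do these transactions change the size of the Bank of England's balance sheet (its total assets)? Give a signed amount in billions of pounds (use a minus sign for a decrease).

+£596 billion

Bank of England balance sheet:
  Assets:      Securities +£596B
  Liabilities: Bank reserves +£565B, Government deposits +£31B
Commercial banking system:
  Assets:      Reserves at CB +£565B, Securities −£245B
  Liabilities: Checkable deposits +£320B
Change in total Bank of England assets = +£596 billion.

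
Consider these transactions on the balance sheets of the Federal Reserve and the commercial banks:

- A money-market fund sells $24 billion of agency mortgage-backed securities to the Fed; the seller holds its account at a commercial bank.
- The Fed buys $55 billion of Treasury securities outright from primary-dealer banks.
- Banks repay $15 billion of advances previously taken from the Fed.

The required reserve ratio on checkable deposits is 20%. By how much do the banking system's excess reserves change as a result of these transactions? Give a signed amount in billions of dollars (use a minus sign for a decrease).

+$59.2 billion

Asset purchase (from non-banks) $24 billion: reserves +$24B, deposits +$24B.
OMO purchase (from banks) $55 billion: reserves +$55B, deposits 0.
Discount-window repayment $15 billion: reserves −$15B, deposits 0.
Totals: Δreserves = +$64B, Δdeposits = +$24B.
Δrequired reserves = 20% × +$24B = +$4.8B.
Δexcess reserves = Δreserves − Δrequired = +$64B − (+$4.8B) = +$59.2 billion.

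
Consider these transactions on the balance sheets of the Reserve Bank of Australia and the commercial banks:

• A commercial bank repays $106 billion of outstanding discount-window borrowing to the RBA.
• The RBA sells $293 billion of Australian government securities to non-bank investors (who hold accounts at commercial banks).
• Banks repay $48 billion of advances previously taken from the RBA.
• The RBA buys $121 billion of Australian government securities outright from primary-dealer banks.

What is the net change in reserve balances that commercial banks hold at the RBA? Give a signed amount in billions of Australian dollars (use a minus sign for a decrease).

Discount-window repayment $106 billion: repayment is debited from reserves → −$106B.
Asset sale (to non-banks) $293 billion: the non-bank buyers' banks settle from reserves → −$293B.
Discount-window repayment $48 billion: repayment is debited from reserves → −$48B.
OMO purchase (from banks) $121 billion: the RBA pays by crediting reserve accounts → +$121B.
Net: −106 − 293 − 48 + 121 = -$326 billion.

-$326 billion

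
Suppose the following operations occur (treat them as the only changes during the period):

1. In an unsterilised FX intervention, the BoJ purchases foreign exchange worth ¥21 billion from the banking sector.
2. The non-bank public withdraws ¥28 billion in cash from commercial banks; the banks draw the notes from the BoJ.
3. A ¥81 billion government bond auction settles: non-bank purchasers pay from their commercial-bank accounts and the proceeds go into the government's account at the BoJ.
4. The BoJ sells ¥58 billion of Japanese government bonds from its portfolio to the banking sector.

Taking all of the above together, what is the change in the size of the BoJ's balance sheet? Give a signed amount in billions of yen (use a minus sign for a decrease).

FX purchase ¥21 billion: a BoJ asset is acquired → +¥21B.
Currency withdrawal ¥28 billion: only the composition of liabilities changes → 0.
Government account inflow ¥81 billion: only the composition of liabilities changes → 0.
OMO sale (to banks) ¥58 billion: a BoJ asset is shed → −¥58B.
Net: 21 + 0 + 0 − 58 = -¥37 billion.

-¥37 billion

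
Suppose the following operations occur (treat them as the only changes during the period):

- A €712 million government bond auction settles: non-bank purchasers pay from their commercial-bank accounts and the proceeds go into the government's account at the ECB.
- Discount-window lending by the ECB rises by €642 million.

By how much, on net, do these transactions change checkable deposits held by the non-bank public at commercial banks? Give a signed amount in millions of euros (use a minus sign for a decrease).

Government account inflow €712 million: non-bank counterparties' bank balances fall → −€712M.
Discount-window loan €642 million: the counterparty is a bank, so public deposits are unchanged → 0.
Net: −712 + 0 = -€712 million.

-€712 million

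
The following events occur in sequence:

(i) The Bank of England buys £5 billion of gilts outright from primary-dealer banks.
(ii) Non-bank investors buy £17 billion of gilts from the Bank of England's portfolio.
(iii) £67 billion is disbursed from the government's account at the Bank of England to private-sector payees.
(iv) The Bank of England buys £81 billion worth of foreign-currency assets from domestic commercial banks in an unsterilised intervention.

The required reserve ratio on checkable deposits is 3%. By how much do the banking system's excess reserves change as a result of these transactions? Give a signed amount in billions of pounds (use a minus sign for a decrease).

OMO purchase (from banks) £5 billion: reserves +£5B, deposits 0.
Asset sale (to non-banks) £17 billion: reserves −£17B, deposits −£17B.
Government spending £67 billion: reserves +£67B, deposits +£67B.
FX purchase £81 billion: reserves +£81B, deposits 0.
Totals: Δreserves = +£136B, Δdeposits = +£50B.
Δrequired reserves = 3% × +£50B = +£1.5B.
Δexcess reserves = Δreserves − Δrequired = +£136B − (+£1.5B) = +£134.5 billion.

+£134.5 billion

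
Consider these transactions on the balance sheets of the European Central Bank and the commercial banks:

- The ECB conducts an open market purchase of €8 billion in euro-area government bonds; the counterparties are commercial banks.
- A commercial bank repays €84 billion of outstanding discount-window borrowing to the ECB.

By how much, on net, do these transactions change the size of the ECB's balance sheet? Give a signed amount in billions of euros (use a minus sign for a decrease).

OMO purchase (from banks) €8 billion: an ECB asset is acquired → +€8B.
Discount-window repayment €84 billion: an ECB asset is shed → −€84B.
Net: 8 − 84 = -€76 billion.

-€76 billion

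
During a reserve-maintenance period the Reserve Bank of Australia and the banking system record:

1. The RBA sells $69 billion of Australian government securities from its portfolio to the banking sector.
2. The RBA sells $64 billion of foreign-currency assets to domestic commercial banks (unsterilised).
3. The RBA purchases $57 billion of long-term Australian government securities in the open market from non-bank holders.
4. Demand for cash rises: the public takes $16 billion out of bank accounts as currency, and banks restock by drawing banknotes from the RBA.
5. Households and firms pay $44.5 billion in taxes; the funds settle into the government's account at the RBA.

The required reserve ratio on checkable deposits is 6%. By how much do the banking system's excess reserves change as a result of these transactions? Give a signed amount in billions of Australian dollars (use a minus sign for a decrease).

OMO sale (to banks) $69 billion: reserves −$69B, deposits 0.
FX sale $64 billion: reserves −$64B, deposits 0.
Asset purchase (from non-banks) $57 billion: reserves +$57B, deposits +$57B.
Currency withdrawal $16 billion: reserves −$16B, deposits −$16B.
Government account inflow $44.5 billion: reserves −$44.5B, deposits −$44.5B.
Totals: Δreserves = −$136.5B, Δdeposits = −$3.5B.
Δrequired reserves = 6% × −$3.5B = −$0.21B.
Δexcess reserves = Δreserves − Δrequired = −$136.5B − (−$0.21B) = -$136.29 billion.

-$136.29 billion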